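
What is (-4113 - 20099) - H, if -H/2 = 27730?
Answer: 31248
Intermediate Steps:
H = -55460 (H = -2*27730 = -55460)
(-4113 - 20099) - H = (-4113 - 20099) - 1*(-55460) = -24212 + 55460 = 31248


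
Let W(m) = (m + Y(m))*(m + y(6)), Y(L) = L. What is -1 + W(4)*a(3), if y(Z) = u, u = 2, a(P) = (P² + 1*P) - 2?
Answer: 479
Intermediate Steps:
a(P) = -2 + P + P² (a(P) = (P² + P) - 2 = (P + P²) - 2 = -2 + P + P²)
y(Z) = 2
W(m) = 2*m*(2 + m) (W(m) = (m + m)*(m + 2) = (2*m)*(2 + m) = 2*m*(2 + m))
-1 + W(4)*a(3) = -1 + (2*4*(2 + 4))*(-2 + 3 + 3²) = -1 + (2*4*6)*(-2 + 3 + 9) = -1 + 48*10 = -1 + 480 = 479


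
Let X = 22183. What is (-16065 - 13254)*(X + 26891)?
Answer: -1438800606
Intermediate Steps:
(-16065 - 13254)*(X + 26891) = (-16065 - 13254)*(22183 + 26891) = -29319*49074 = -1438800606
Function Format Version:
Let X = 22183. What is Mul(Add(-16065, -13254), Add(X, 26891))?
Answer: -1438800606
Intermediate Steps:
Mul(Add(-16065, -13254), Add(X, 26891)) = Mul(Add(-16065, -13254), Add(22183, 26891)) = Mul(-29319, 49074) = -1438800606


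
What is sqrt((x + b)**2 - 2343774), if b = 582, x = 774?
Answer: I*sqrt(505038) ≈ 710.66*I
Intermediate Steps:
sqrt((x + b)**2 - 2343774) = sqrt((774 + 582)**2 - 2343774) = sqrt(1356**2 - 2343774) = sqrt(1838736 - 2343774) = sqrt(-505038) = I*sqrt(505038)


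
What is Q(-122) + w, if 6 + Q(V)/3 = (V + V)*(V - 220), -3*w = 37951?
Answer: 713027/3 ≈ 2.3768e+5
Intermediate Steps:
w = -37951/3 (w = -1/3*37951 = -37951/3 ≈ -12650.)
Q(V) = -18 + 6*V*(-220 + V) (Q(V) = -18 + 3*((V + V)*(V - 220)) = -18 + 3*((2*V)*(-220 + V)) = -18 + 3*(2*V*(-220 + V)) = -18 + 6*V*(-220 + V))
Q(-122) + w = (-18 - 1320*(-122) + 6*(-122)**2) - 37951/3 = (-18 + 161040 + 6*14884) - 37951/3 = (-18 + 161040 + 89304) - 37951/3 = 250326 - 37951/3 = 713027/3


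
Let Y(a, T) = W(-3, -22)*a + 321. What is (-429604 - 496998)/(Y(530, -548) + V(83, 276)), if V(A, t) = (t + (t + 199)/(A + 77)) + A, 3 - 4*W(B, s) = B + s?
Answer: -29651264/140575 ≈ -210.93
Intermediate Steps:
W(B, s) = ¾ - B/4 - s/4 (W(B, s) = ¾ - (B + s)/4 = ¾ + (-B/4 - s/4) = ¾ - B/4 - s/4)
Y(a, T) = 321 + 7*a (Y(a, T) = (¾ - ¼*(-3) - ¼*(-22))*a + 321 = (¾ + ¾ + 11/2)*a + 321 = 7*a + 321 = 321 + 7*a)
V(A, t) = A + t + (199 + t)/(77 + A) (V(A, t) = (t + (199 + t)/(77 + A)) + A = A + t + (199 + t)/(77 + A))
(-429604 - 496998)/(Y(530, -548) + V(83, 276)) = (-429604 - 496998)/((321 + 7*530) + (199 + 83² + 77*83 + 78*276 + 83*276)/(77 + 83)) = -926602/((321 + 3710) + (199 + 6889 + 6391 + 21528 + 22908)/160) = -926602/(4031 + (1/160)*57915) = -926602/(4031 + 11583/32) = -926602/140575/32 = -926602*32/140575 = -29651264/140575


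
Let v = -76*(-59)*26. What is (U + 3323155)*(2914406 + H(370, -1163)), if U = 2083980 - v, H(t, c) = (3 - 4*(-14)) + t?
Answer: 15421083224085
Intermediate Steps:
H(t, c) = 59 + t (H(t, c) = (3 + 56) + t = 59 + t)
v = 116584 (v = 4484*26 = 116584)
U = 1967396 (U = 2083980 - 1*116584 = 2083980 - 116584 = 1967396)
(U + 3323155)*(2914406 + H(370, -1163)) = (1967396 + 3323155)*(2914406 + (59 + 370)) = 5290551*(2914406 + 429) = 5290551*2914835 = 15421083224085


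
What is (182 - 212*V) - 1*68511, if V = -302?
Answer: -4305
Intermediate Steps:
(182 - 212*V) - 1*68511 = (182 - 212*(-302)) - 1*68511 = (182 + 64024) - 68511 = 64206 - 68511 = -4305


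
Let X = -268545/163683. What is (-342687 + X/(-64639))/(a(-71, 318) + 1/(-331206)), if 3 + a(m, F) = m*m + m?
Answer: -133429396303380150316/1933962511227788093 ≈ -68.993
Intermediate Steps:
a(m, F) = -3 + m + m² (a(m, F) = -3 + (m*m + m) = -3 + (m² + m) = -3 + (m + m²) = -3 + m + m²)
X = -89515/54561 (X = -268545*1/163683 = -89515/54561 ≈ -1.6406)
(-342687 + X/(-64639))/(a(-71, 318) + 1/(-331206)) = (-342687 - 89515/54561/(-64639))/((-3 - 71 + (-71)²) + 1/(-331206)) = (-342687 - 89515/54561*(-1/64639))/((-3 - 71 + 5041) - 1/331206) = (-342687 + 89515/3526768479)/(4967 - 1/331206) = -1208577709673558/(3526768479*1645100201/331206) = -1208577709673558/3526768479*331206/1645100201 = -133429396303380150316/1933962511227788093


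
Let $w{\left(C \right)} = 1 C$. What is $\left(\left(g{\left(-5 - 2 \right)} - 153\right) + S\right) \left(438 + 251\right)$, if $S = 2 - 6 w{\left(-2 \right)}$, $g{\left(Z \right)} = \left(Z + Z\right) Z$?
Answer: $-28249$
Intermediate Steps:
$g{\left(Z \right)} = 2 Z^{2}$ ($g{\left(Z \right)} = 2 Z Z = 2 Z^{2}$)
$w{\left(C \right)} = C$
$S = 14$ ($S = 2 - -12 = 2 + 12 = 14$)
$\left(\left(g{\left(-5 - 2 \right)} - 153\right) + S\right) \left(438 + 251\right) = \left(\left(2 \left(-5 - 2\right)^{2} - 153\right) + 14\right) \left(438 + 251\right) = \left(\left(2 \left(-5 - 2\right)^{2} - 153\right) + 14\right) 689 = \left(\left(2 \left(-7\right)^{2} - 153\right) + 14\right) 689 = \left(\left(2 \cdot 49 - 153\right) + 14\right) 689 = \left(\left(98 - 153\right) + 14\right) 689 = \left(-55 + 14\right) 689 = \left(-41\right) 689 = -28249$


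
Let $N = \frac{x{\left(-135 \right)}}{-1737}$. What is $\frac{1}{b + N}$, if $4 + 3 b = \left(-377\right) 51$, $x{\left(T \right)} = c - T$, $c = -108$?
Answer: $- \frac{579}{3711592} \approx -0.000156$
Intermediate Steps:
$x{\left(T \right)} = -108 - T$
$N = - \frac{3}{193}$ ($N = \frac{-108 - -135}{-1737} = \left(-108 + 135\right) \left(- \frac{1}{1737}\right) = 27 \left(- \frac{1}{1737}\right) = - \frac{3}{193} \approx -0.015544$)
$b = - \frac{19231}{3}$ ($b = - \frac{4}{3} + \frac{\left(-377\right) 51}{3} = - \frac{4}{3} + \frac{1}{3} \left(-19227\right) = - \frac{4}{3} - 6409 = - \frac{19231}{3} \approx -6410.3$)
$\frac{1}{b + N} = \frac{1}{- \frac{19231}{3} - \frac{3}{193}} = \frac{1}{- \frac{3711592}{579}} = - \frac{579}{3711592}$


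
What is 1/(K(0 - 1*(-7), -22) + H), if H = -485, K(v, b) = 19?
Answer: -1/466 ≈ -0.0021459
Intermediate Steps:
1/(K(0 - 1*(-7), -22) + H) = 1/(19 - 485) = 1/(-466) = -1/466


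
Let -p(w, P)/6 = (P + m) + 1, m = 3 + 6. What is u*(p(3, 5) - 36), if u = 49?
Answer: -6174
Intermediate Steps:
m = 9
p(w, P) = -60 - 6*P (p(w, P) = -6*((P + 9) + 1) = -6*((9 + P) + 1) = -6*(10 + P) = -60 - 6*P)
u*(p(3, 5) - 36) = 49*((-60 - 6*5) - 36) = 49*((-60 - 30) - 36) = 49*(-90 - 36) = 49*(-126) = -6174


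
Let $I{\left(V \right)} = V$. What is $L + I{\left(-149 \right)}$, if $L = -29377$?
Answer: $-29526$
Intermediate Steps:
$L + I{\left(-149 \right)} = -29377 - 149 = -29526$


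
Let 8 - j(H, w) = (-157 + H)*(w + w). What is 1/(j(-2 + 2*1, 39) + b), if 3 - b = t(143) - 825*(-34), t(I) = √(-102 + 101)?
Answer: -15793/249418850 + I/249418850 ≈ -6.3319e-5 + 4.0093e-9*I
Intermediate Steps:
t(I) = I (t(I) = √(-1) = I)
j(H, w) = 8 - 2*w*(-157 + H) (j(H, w) = 8 - (-157 + H)*(w + w) = 8 - (-157 + H)*2*w = 8 - 2*w*(-157 + H))
b = -28047 - I (b = 3 - (I - 825*(-34)) = 3 - (I - 1*(-28050)) = 3 - (I + 28050) = 3 - (28050 + I) = 3 + (-28050 - I) = -28047 - I ≈ -28047.0 - 1.0*I)
1/(j(-2 + 2*1, 39) + b) = 1/((8 + 314*39 - 2*(-2 + 2*1)*39) + (-28047 - I)) = 1/((8 + 12246 - 2*(-2 + 2)*39) + (-28047 - I)) = 1/((8 + 12246 - 2*0*39) + (-28047 - I)) = 1/((8 + 12246 + 0) + (-28047 - I)) = 1/(12254 + (-28047 - I)) = 1/(-15793 - I) = (-15793 + I)/249418850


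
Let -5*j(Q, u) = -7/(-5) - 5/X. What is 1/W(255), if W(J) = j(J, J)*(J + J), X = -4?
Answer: -10/2703 ≈ -0.0036996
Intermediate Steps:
j(Q, u) = -53/100 (j(Q, u) = -(-7/(-5) - 5/(-4))/5 = -(-7*(-1/5) - 5*(-1/4))/5 = -(7/5 + 5/4)/5 = -1/5*53/20 = -53/100)
W(J) = -53*J/50 (W(J) = -53*(J + J)/100 = -53*J/50)
1/W(255) = 1/(-53/50*255) = 1/(-2703/10) = -10/2703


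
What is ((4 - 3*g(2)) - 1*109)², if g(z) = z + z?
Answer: 13689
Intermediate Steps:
g(z) = 2*z
((4 - 3*g(2)) - 1*109)² = ((4 - 6*2) - 1*109)² = ((4 - 3*4) - 109)² = ((4 - 12) - 109)² = (-8 - 109)² = (-117)² = 13689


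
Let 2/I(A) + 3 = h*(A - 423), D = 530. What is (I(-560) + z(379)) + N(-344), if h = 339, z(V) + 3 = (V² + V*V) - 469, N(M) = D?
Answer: 47876590799/166620 ≈ 2.8734e+5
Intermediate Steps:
N(M) = 530
z(V) = -472 + 2*V² (z(V) = -3 + ((V² + V*V) - 469) = -3 + ((V² + V²) - 469) = -3 + (2*V² - 469) = -3 + (-469 + 2*V²) = -472 + 2*V²)
I(A) = 2/(-143400 + 339*A) (I(A) = 2/(-3 + 339*(A - 423)) = 2/(-3 + 339*(-423 + A)) = 2/(-3 + (-143397 + 339*A)) = 2/(-143400 + 339*A))
(I(-560) + z(379)) + N(-344) = (2/(3*(-47800 + 113*(-560))) + (-472 + 2*379²)) + 530 = (2/(3*(-47800 - 63280)) + (-472 + 2*143641)) + 530 = ((⅔)/(-111080) + (-472 + 287282)) + 530 = ((⅔)*(-1/111080) + 286810) + 530 = (-1/166620 + 286810) + 530 = 47788282199/166620 + 530 = 47876590799/166620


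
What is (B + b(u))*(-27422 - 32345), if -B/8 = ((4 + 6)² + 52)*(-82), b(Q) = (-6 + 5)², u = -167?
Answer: -5959546871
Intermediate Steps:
b(Q) = 1 (b(Q) = (-1)² = 1)
B = 99712 (B = -8*((4 + 6)² + 52)*(-82) = -8*(10² + 52)*(-82) = -8*(100 + 52)*(-82) = -1216*(-82) = -8*(-12464) = 99712)
(B + b(u))*(-27422 - 32345) = (99712 + 1)*(-27422 - 32345) = 99713*(-59767) = -5959546871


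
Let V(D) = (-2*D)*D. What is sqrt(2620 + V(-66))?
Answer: 2*I*sqrt(1523) ≈ 78.051*I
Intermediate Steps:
V(D) = -2*D**2
sqrt(2620 + V(-66)) = sqrt(2620 - 2*(-66)**2) = sqrt(2620 - 2*4356) = sqrt(2620 - 8712) = sqrt(-6092) = 2*I*sqrt(1523)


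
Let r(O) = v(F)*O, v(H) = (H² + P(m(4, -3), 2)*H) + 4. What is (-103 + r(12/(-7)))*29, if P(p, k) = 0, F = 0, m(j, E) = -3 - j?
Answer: -22301/7 ≈ -3185.9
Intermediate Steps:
v(H) = 4 + H² (v(H) = (H² + 0*H) + 4 = (H² + 0) + 4 = H² + 4 = 4 + H²)
r(O) = 4*O (r(O) = (4 + 0²)*O = (4 + 0)*O = 4*O)
(-103 + r(12/(-7)))*29 = (-103 + 4*(12/(-7)))*29 = (-103 + 4*(12*(-⅐)))*29 = (-103 + 4*(-12/7))*29 = (-103 - 48/7)*29 = -769/7*29 = -22301/7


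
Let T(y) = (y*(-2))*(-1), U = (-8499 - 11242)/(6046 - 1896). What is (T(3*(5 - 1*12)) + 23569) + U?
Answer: 97617309/4150 ≈ 23522.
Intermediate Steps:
U = -19741/4150 ≈ -4.7569
T(y) = 2*y (T(y) = -2*y*(-1) = 2*y)
(T(3*(5 - 1*12)) + 23569) + U = (2*(3*(5 - 1*12)) + 23569) - 19741/4150 = (2*(3*(5 - 12)) + 23569) - 19741/4150 = (2*(3*(-7)) + 23569) - 19741/4150 = (2*(-21) + 23569) - 19741/4150 = (-42 + 23569) - 19741/4150 = 23527 - 19741/4150 = 97617309/4150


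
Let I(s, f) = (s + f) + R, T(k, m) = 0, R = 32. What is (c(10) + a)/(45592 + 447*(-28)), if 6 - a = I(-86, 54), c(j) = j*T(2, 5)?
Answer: 3/16538 ≈ 0.00018140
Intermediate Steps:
c(j) = 0 (c(j) = j*0 = 0)
I(s, f) = 32 + f + s (I(s, f) = (s + f) + 32 = (f + s) + 32 = 32 + f + s)
a = 6 (a = 6 - (32 + 54 - 86) = 6 - 1*0 = 6 + 0 = 6)
(c(10) + a)/(45592 + 447*(-28)) = (0 + 6)/(45592 + 447*(-28)) = 6/(45592 - 12516) = 6/33076 = 6*(1/33076) = 3/16538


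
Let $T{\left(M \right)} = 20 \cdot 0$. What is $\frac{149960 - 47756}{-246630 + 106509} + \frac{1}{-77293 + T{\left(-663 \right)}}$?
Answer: $- \frac{877754877}{1203374717} \approx -0.72941$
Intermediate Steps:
$T{\left(M \right)} = 0$
$\frac{149960 - 47756}{-246630 + 106509} + \frac{1}{-77293 + T{\left(-663 \right)}} = \frac{149960 - 47756}{-246630 + 106509} + \frac{1}{-77293 + 0} = \frac{102204}{-140121} + \frac{1}{-77293} = 102204 \left(- \frac{1}{140121}\right) - \frac{1}{77293} = - \frac{11356}{15569} - \frac{1}{77293} = - \frac{877754877}{1203374717}$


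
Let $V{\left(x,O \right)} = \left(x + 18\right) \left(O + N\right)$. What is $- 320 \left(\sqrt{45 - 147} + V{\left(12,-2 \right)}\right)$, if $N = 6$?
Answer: $-38400 - 320 i \sqrt{102} \approx -38400.0 - 3231.8 i$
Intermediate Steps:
$V{\left(x,O \right)} = \left(6 + O\right) \left(18 + x\right)$ ($V{\left(x,O \right)} = \left(x + 18\right) \left(O + 6\right) = \left(18 + x\right) \left(6 + O\right) = \left(6 + O\right) \left(18 + x\right)$)
$- 320 \left(\sqrt{45 - 147} + V{\left(12,-2 \right)}\right) = - 320 \left(\sqrt{45 - 147} + \left(108 + 6 \cdot 12 + 18 \left(-2\right) - 24\right)\right) = - 320 \left(\sqrt{-102} + \left(108 + 72 - 36 - 24\right)\right) = - 320 \left(i \sqrt{102} + 120\right) = - 320 \left(120 + i \sqrt{102}\right) = -38400 - 320 i \sqrt{102}$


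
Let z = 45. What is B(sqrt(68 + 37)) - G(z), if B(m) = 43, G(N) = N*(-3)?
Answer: 178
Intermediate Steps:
G(N) = -3*N
B(sqrt(68 + 37)) - G(z) = 43 - (-3)*45 = 43 - 1*(-135) = 43 + 135 = 178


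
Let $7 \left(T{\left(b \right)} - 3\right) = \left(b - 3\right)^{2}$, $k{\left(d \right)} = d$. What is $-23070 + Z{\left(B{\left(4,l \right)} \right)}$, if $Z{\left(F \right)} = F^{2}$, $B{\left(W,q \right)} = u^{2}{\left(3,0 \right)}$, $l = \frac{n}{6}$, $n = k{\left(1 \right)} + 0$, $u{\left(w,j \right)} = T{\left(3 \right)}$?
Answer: $-22989$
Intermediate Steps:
$T{\left(b \right)} = 3 + \frac{\left(-3 + b\right)^{2}}{7}$ ($T{\left(b \right)} = 3 + \frac{\left(b - 3\right)^{2}}{7} = 3 + \frac{\left(-3 + b\right)^{2}}{7}$)
$u{\left(w,j \right)} = 3$ ($u{\left(w,j \right)} = 3 + \frac{\left(-3 + 3\right)^{2}}{7} = 3 + \frac{0^{2}}{7} = 3 + \frac{1}{7} \cdot 0 = 3 + 0 = 3$)
$n = 1$ ($n = 1 + 0 = 1$)
$l = \frac{1}{6}$ ($l = 1 \cdot \frac{1}{6} = \frac{1}{6} \approx 0.16667$)
$B{\left(W,q \right)} = 9$ ($B{\left(W,q \right)} = 3^{2} = 9$)
$-23070 + Z{\left(B{\left(4,l \right)} \right)} = -23070 + 9^{2} = -23070 + 81 = -22989$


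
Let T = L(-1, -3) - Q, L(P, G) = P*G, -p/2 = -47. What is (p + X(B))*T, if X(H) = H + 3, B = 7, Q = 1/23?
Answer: 7072/23 ≈ 307.48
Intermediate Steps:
p = 94 (p = -2*(-47) = 94)
Q = 1/23 ≈ 0.043478
L(P, G) = G*P
X(H) = 3 + H
T = 68/23 (T = -3*(-1) - 1*1/23 = 3 - 1/23 = 68/23 ≈ 2.9565)
(p + X(B))*T = (94 + (3 + 7))*(68/23) = (94 + 10)*(68/23) = 104*(68/23) = 7072/23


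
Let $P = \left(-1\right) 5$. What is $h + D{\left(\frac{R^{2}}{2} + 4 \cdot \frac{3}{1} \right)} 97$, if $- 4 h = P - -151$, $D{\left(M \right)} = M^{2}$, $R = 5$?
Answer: $\frac{232751}{4} \approx 58188.0$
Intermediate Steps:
$P = -5$
$h = - \frac{73}{2}$ ($h = - \frac{-5 - -151}{4} = - \frac{-5 + 151}{4} = \left(- \frac{1}{4}\right) 146 = - \frac{73}{2} \approx -36.5$)
$h + D{\left(\frac{R^{2}}{2} + 4 \cdot \frac{3}{1} \right)} 97 = - \frac{73}{2} + \left(\frac{5^{2}}{2} + 4 \cdot \frac{3}{1}\right)^{2} \cdot 97 = - \frac{73}{2} + \left(25 \cdot \frac{1}{2} + 4 \cdot 3 \cdot 1\right)^{2} \cdot 97 = - \frac{73}{2} + \left(\frac{25}{2} + 4 \cdot 3\right)^{2} \cdot 97 = - \frac{73}{2} + \left(\frac{25}{2} + 12\right)^{2} \cdot 97 = - \frac{73}{2} + \left(\frac{49}{2}\right)^{2} \cdot 97 = - \frac{73}{2} + \frac{2401}{4} \cdot 97 = - \frac{73}{2} + \frac{232897}{4} = \frac{232751}{4}$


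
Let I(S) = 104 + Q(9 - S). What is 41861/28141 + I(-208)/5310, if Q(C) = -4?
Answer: 22509601/14942871 ≈ 1.5064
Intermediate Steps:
I(S) = 100 (I(S) = 104 - 4 = 100)
41861/28141 + I(-208)/5310 = 41861/28141 + 100/5310 = 41861*(1/28141) + 100*(1/5310) = 41861/28141 + 10/531 = 22509601/14942871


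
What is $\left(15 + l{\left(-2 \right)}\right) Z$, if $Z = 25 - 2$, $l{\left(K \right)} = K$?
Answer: $299$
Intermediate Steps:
$Z = 23$ ($Z = 25 - 2 = 23$)
$\left(15 + l{\left(-2 \right)}\right) Z = \left(15 - 2\right) 23 = 13 \cdot 23 = 299$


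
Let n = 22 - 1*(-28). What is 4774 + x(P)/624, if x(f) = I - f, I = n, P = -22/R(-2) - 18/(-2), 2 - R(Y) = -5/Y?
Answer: 992991/208 ≈ 4774.0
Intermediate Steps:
R(Y) = 2 + 5/Y (R(Y) = 2 - (-5)/Y = 2 + 5/Y)
P = 53 (P = -22/(2 + 5/(-2)) - 18/(-2) = -22/(2 + 5*(-½)) - 18*(-½) = -22/(2 - 5/2) + 9 = -22/(-½) + 9 = -22*(-2) + 9 = 44 + 9 = 53)
n = 50 (n = 22 + 28 = 50)
I = 50
x(f) = 50 - f
4774 + x(P)/624 = 4774 + (50 - 1*53)/624 = 4774 + (50 - 53)*(1/624) = 4774 - 3*1/624 = 4774 - 1/208 = 992991/208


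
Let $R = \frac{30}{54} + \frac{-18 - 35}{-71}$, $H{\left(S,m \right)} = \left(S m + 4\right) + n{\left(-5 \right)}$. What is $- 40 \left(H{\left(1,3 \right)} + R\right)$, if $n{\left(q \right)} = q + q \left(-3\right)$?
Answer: $- \frac{467800}{639} \approx -732.08$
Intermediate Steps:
$n{\left(q \right)} = - 2 q$ ($n{\left(q \right)} = q - 3 q = - 2 q$)
$H{\left(S,m \right)} = 14 + S m$ ($H{\left(S,m \right)} = \left(S m + 4\right) - -10 = \left(4 + S m\right) + 10 = 14 + S m$)
$R = \frac{832}{639}$ ($R = 30 \cdot \frac{1}{54} - - \frac{53}{71} = \frac{5}{9} + \frac{53}{71} = \frac{832}{639} \approx 1.302$)
$- 40 \left(H{\left(1,3 \right)} + R\right) = - 40 \left(\left(14 + 1 \cdot 3\right) + \frac{832}{639}\right) = - 40 \left(\left(14 + 3\right) + \frac{832}{639}\right) = - 40 \left(17 + \frac{832}{639}\right) = \left(-40\right) \frac{11695}{639} = - \frac{467800}{639}$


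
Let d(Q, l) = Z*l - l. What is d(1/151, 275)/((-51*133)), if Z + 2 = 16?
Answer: -3575/6783 ≈ -0.52705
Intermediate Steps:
Z = 14 (Z = -2 + 16 = 14)
d(Q, l) = 13*l (d(Q, l) = 14*l - l = 13*l)
d(1/151, 275)/((-51*133)) = (13*275)/((-51*133)) = 3575/(-6783) = 3575*(-1/6783) = -3575/6783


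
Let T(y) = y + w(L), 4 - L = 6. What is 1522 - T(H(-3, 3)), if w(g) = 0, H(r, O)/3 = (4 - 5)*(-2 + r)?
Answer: 1507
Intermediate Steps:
L = -2 (L = 4 - 1*6 = 4 - 6 = -2)
H(r, O) = 6 - 3*r (H(r, O) = 3*((4 - 5)*(-2 + r)) = 3*(-(-2 + r)) = 3*(2 - r) = 6 - 3*r)
T(y) = y (T(y) = y + 0 = y)
1522 - T(H(-3, 3)) = 1522 - (6 - 3*(-3)) = 1522 - (6 + 9) = 1522 - 1*15 = 1522 - 15 = 1507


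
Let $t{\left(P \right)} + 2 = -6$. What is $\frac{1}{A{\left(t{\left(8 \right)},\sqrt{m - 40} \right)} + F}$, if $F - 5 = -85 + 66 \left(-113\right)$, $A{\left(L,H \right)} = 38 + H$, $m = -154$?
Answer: $- \frac{3750}{28125097} - \frac{i \sqrt{194}}{56250194} \approx -0.00013333 - 2.4761 \cdot 10^{-7} i$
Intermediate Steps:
$t{\left(P \right)} = -8$ ($t{\left(P \right)} = -2 - 6 = -8$)
$F = -7538$ ($F = 5 + \left(-85 + 66 \left(-113\right)\right) = 5 - 7543 = -7538$)
$\frac{1}{A{\left(t{\left(8 \right)},\sqrt{m - 40} \right)} + F} = \frac{1}{\left(38 + \sqrt{-154 - 40}\right) - 7538} = \frac{1}{\left(38 + \sqrt{-194}\right) - 7538} = \frac{1}{\left(38 + i \sqrt{194}\right) - 7538} = \frac{1}{-7500 + i \sqrt{194}}$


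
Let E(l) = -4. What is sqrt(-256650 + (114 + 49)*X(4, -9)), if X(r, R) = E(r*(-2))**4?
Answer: I*sqrt(214922) ≈ 463.6*I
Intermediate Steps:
X(r, R) = 256 (X(r, R) = (-4)**4 = 256)
sqrt(-256650 + (114 + 49)*X(4, -9)) = sqrt(-256650 + (114 + 49)*256) = sqrt(-256650 + 163*256) = sqrt(-256650 + 41728) = sqrt(-214922) = I*sqrt(214922)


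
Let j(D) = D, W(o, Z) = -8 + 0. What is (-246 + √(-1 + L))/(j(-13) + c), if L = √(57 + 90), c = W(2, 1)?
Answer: 82/7 - √(-1 + 7*√3)/21 ≈ 11.555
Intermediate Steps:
W(o, Z) = -8
c = -8
L = 7*√3 (L = √147 = 7*√3 ≈ 12.124)
(-246 + √(-1 + L))/(j(-13) + c) = (-246 + √(-1 + 7*√3))/(-13 - 8) = (-246 + √(-1 + 7*√3))/(-21) = (-246 + √(-1 + 7*√3))*(-1/21) = 82/7 - √(-1 + 7*√3)/21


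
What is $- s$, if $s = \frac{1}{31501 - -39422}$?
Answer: $- \frac{1}{70923} \approx -1.41 \cdot 10^{-5}$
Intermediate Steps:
$s = \frac{1}{70923}$ ($s = \frac{1}{31501 + 39422} = \frac{1}{70923} \approx 1.41 \cdot 10^{-5}$)
$- s = \left(-1\right) \frac{1}{70923} = - \frac{1}{70923}$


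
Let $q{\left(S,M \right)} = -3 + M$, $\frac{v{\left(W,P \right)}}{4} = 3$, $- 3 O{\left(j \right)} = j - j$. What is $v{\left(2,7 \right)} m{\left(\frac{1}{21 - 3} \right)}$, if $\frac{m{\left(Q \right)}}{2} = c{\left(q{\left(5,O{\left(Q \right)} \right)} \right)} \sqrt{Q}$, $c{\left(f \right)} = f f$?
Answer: $36 \sqrt{2} \approx 50.912$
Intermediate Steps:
$O{\left(j \right)} = 0$ ($O{\left(j \right)} = - \frac{j - j}{3} = \left(- \frac{1}{3}\right) 0 = 0$)
$v{\left(W,P \right)} = 12$ ($v{\left(W,P \right)} = 4 \cdot 3 = 12$)
$c{\left(f \right)} = f^{2}$
$m{\left(Q \right)} = 18 \sqrt{Q}$ ($m{\left(Q \right)} = 2 \left(-3 + 0\right)^{2} \sqrt{Q} = 2 \left(-3\right)^{2} \sqrt{Q} = 2 \cdot 9 \sqrt{Q} = 18 \sqrt{Q}$)
$v{\left(2,7 \right)} m{\left(\frac{1}{21 - 3} \right)} = 12 \cdot 18 \sqrt{\frac{1}{21 - 3}} = 12 \cdot 18 \sqrt{\frac{1}{18}} = 12 \frac{18}{3 \sqrt{2}} = 12 \cdot 18 \frac{\sqrt{2}}{6} = 12 \cdot 3 \sqrt{2} = 36 \sqrt{2}$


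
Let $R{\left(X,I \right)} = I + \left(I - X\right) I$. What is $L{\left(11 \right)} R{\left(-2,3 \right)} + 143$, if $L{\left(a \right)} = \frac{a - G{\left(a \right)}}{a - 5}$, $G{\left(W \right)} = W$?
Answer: $143$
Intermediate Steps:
$R{\left(X,I \right)} = I + I \left(I - X\right)$
$L{\left(a \right)} = 0$ ($L{\left(a \right)} = \frac{a - a}{a - 5} = \frac{0}{-5 + a} = 0$)
$L{\left(11 \right)} R{\left(-2,3 \right)} + 143 = 0 \cdot 3 \left(1 + 3 - -2\right) + 143 = 0 \cdot 3 \left(1 + 3 + 2\right) + 143 = 0 \cdot 3 \cdot 6 + 143 = 0 \cdot 18 + 143 = 0 + 143 = 143$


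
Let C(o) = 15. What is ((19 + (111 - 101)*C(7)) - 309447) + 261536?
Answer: -47742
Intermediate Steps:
((19 + (111 - 101)*C(7)) - 309447) + 261536 = ((19 + (111 - 101)*15) - 309447) + 261536 = ((19 + 10*15) - 309447) + 261536 = ((19 + 150) - 309447) + 261536 = (169 - 309447) + 261536 = -309278 + 261536 = -47742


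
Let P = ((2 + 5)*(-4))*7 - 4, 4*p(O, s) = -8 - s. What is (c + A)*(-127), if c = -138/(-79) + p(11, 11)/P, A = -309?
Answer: 2465946173/63200 ≈ 39018.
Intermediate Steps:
p(O, s) = -2 - s/4 (p(O, s) = (-8 - s)/4 = -2 - s/4)
P = -200 (P = (7*(-4))*7 - 4 = -28*7 - 4 = -196 - 4 = -200)
c = 111901/63200 (c = -138/(-79) + (-2 - ¼*11)/(-200) = -138*(-1/79) + (-2 - 11/4)*(-1/200) = 138/79 - 19/4*(-1/200) = 138/79 + 19/800 = 111901/63200 ≈ 1.7706)
(c + A)*(-127) = (111901/63200 - 309)*(-127) = -19416899/63200*(-127) = 2465946173/63200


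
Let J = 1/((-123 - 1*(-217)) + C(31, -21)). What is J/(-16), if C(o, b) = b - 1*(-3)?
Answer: -1/1216 ≈ -0.00082237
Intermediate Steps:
C(o, b) = 3 + b (C(o, b) = b + 3 = 3 + b)
J = 1/76 (J = 1/((-123 - 1*(-217)) + (3 - 21)) = 1/((-123 + 217) - 18) = 1/(94 - 18) = 1/76 ≈ 0.013158)
J/(-16) = (1/76)/(-16) = (1/76)*(-1/16) = -1/1216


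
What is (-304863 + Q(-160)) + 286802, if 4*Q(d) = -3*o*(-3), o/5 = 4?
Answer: -18016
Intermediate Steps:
o = 20 (o = 5*4 = 20)
Q(d) = 45 (Q(d) = (-3*20*(-3))/4 = (-60*(-3))/4 = (¼)*180 = 45)
(-304863 + Q(-160)) + 286802 = (-304863 + 45) + 286802 = -304818 + 286802 = -18016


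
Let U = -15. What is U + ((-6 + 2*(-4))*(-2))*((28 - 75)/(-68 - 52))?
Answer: -121/30 ≈ -4.0333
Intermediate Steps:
U + ((-6 + 2*(-4))*(-2))*((28 - 75)/(-68 - 52)) = -15 + ((-6 + 2*(-4))*(-2))*((28 - 75)/(-68 - 52)) = -15 + ((-6 - 8)*(-2))*(-47/(-120)) = -15 + (-14*(-2))*(-47*(-1/120)) = -15 + 28*(47/120) = -15 + 329/30 = -121/30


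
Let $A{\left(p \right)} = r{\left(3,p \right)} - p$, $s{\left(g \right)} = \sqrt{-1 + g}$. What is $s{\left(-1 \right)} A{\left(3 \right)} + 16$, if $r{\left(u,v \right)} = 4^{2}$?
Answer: $16 + 13 i \sqrt{2} \approx 16.0 + 18.385 i$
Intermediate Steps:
$r{\left(u,v \right)} = 16$
$A{\left(p \right)} = 16 - p$
$s{\left(-1 \right)} A{\left(3 \right)} + 16 = \sqrt{-1 - 1} \left(16 - 3\right) + 16 = \sqrt{-2} \left(16 - 3\right) + 16 = i \sqrt{2} \cdot 13 + 16 = 13 i \sqrt{2} + 16 = 16 + 13 i \sqrt{2}$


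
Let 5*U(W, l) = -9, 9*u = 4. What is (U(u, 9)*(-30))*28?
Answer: 1512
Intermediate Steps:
u = 4/9 (u = (1/9)*4 = 4/9 ≈ 0.44444)
U(W, l) = -9/5 (U(W, l) = (1/5)*(-9) = -9/5)
(U(u, 9)*(-30))*28 = -9/5*(-30)*28 = 54*28 = 1512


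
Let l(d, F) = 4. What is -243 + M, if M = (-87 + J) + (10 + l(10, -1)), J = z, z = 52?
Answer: -264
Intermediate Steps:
J = 52
M = -21 (M = (-87 + 52) + (10 + 4) = -35 + 14 = -21)
-243 + M = -243 - 21 = -264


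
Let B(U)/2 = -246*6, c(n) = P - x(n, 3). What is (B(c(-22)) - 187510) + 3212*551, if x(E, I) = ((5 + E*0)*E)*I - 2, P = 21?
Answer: 1579350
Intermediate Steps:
x(E, I) = -2 + 5*E*I (x(E, I) = ((5 + 0)*E)*I - 2 = (5*E)*I - 2 = 5*E*I - 2 = -2 + 5*E*I)
c(n) = 23 - 15*n (c(n) = 21 - (-2 + 5*n*3) = 21 - (-2 + 15*n) = 21 + (2 - 15*n) = 23 - 15*n)
B(U) = -2952 (B(U) = 2*(-246*6) = 2*(-1476) = -2952)
(B(c(-22)) - 187510) + 3212*551 = (-2952 - 187510) + 3212*551 = -190462 + 1769812 = 1579350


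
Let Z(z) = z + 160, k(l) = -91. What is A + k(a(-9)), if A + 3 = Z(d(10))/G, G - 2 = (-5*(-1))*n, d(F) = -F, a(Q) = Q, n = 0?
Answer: -19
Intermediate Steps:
Z(z) = 160 + z
G = 2 (G = 2 - 5*(-1)*0 = 2 + 5*0 = 2 + 0 = 2)
A = 72 (A = -3 + (160 - 1*10)/2 = -3 + (160 - 10)*(½) = -3 + 150*(½) = -3 + 75 = 72)
A + k(a(-9)) = 72 - 91 = -19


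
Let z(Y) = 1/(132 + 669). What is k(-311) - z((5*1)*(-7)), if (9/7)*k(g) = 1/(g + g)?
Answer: -415/166074 ≈ -0.0024989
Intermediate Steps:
z(Y) = 1/801
k(g) = 7/(18*g) (k(g) = 7/(9*(g + g)) = 7/(9*((2*g))) = 7*(1/(2*g))/9 = 7/(18*g))
k(-311) - z((5*1)*(-7)) = (7/18)/(-311) - 1*1/801 = (7/18)*(-1/311) - 1/801 = -7/5598 - 1/801 = -415/166074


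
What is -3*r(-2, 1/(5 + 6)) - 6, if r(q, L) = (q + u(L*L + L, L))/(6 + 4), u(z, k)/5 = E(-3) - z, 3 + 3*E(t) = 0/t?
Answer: -4539/1210 ≈ -3.7512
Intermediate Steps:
E(t) = -1 (E(t) = -1 + (0/t)/3 = -1 + (⅓)*0 = -1 + 0 = -1)
u(z, k) = -5 - 5*z (u(z, k) = 5*(-1 - z) = -5 - 5*z)
r(q, L) = -½ - L/2 - L²/2 + q/10 (r(q, L) = (q + (-5 - 5*(L*L + L)))/(6 + 4) = (q + (-5 - 5*(L² + L)))/10 = (q + (-5 - 5*(L + L²)))*(⅒) = (q + (-5 + (-5*L - 5*L²)))*(⅒) = (q + (-5 - 5*L - 5*L²))*(⅒) = (-5 + q - 5*L - 5*L²)*(⅒) = -½ - L/2 - L²/2 + q/10)
-3*r(-2, 1/(5 + 6)) - 6 = -3*(-½ + (⅒)*(-2) - (1 + 1/(5 + 6))/(2*(5 + 6))) - 6 = -3*(-½ - ⅕ - ½*(1 + 1/11)/11) - 6 = -3*(-½ - ⅕ - ½*1/11*(1 + 1/11)) - 6 = -3*(-½ - ⅕ - ½*1/11*12/11) - 6 = -3*(-½ - ⅕ - 6/121) - 6 = -3*(-907/1210) - 6 = 2721/1210 - 6 = -4539/1210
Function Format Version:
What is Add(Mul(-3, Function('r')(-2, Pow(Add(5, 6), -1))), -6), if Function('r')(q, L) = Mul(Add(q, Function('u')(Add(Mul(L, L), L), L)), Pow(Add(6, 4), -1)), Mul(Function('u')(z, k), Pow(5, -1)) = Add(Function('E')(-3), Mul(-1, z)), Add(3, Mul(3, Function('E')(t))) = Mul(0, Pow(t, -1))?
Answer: Rational(-4539, 1210) ≈ -3.7512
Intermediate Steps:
Function('E')(t) = -1 (Function('E')(t) = Add(-1, Mul(Rational(1, 3), Mul(0, Pow(t, -1)))) = Add(-1, Mul(Rational(1, 3), 0)) = Add(-1, 0) = -1)
Function('u')(z, k) = Add(-5, Mul(-5, z)) (Function('u')(z, k) = Mul(5, Add(-1, Mul(-1, z))) = Add(-5, Mul(-5, z)))
Function('r')(q, L) = Add(Rational(-1, 2), Mul(Rational(-1, 2), L), Mul(Rational(-1, 2), Pow(L, 2)), Mul(Rational(1, 10), q)) (Function('r')(q, L) = Mul(Add(q, Add(-5, Mul(-5, Add(Mul(L, L), L)))), Pow(Add(6, 4), -1)) = Mul(Add(q, Add(-5, Mul(-5, Add(Pow(L, 2), L)))), Pow(10, -1)) = Mul(Add(q, Add(-5, Mul(-5, Add(L, Pow(L, 2))))), Rational(1, 10)) = Mul(Add(q, Add(-5, Add(Mul(-5, L), Mul(-5, Pow(L, 2))))), Rational(1, 10)) = Mul(Add(q, Add(-5, Mul(-5, L), Mul(-5, Pow(L, 2)))), Rational(1, 10)) = Mul(Add(-5, q, Mul(-5, L), Mul(-5, Pow(L, 2))), Rational(1, 10)) = Add(Rational(-1, 2), Mul(Rational(-1, 2), L), Mul(Rational(-1, 2), Pow(L, 2)), Mul(Rational(1, 10), q)))
Add(Mul(-3, Function('r')(-2, Pow(Add(5, 6), -1))), -6) = Add(Mul(-3, Add(Rational(-1, 2), Mul(Rational(1, 10), -2), Mul(Rational(-1, 2), Pow(Add(5, 6), -1), Add(1, Pow(Add(5, 6), -1))))), -6) = Add(Mul(-3, Add(Rational(-1, 2), Rational(-1, 5), Mul(Rational(-1, 2), Pow(11, -1), Add(1, Pow(11, -1))))), -6) = Add(Mul(-3, Add(Rational(-1, 2), Rational(-1, 5), Mul(Rational(-1, 2), Rational(1, 11), Add(1, Rational(1, 11))))), -6) = Add(Mul(-3, Add(Rational(-1, 2), Rational(-1, 5), Mul(Rational(-1, 2), Rational(1, 11), Rational(12, 11)))), -6) = Add(Mul(-3, Add(Rational(-1, 2), Rational(-1, 5), Rational(-6, 121))), -6) = Add(Mul(-3, Rational(-907, 1210)), -6) = Add(Rational(2721, 1210), -6) = Rational(-4539, 1210)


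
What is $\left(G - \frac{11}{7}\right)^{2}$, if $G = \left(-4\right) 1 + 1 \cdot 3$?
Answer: $\frac{324}{49} \approx 6.6122$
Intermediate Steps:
$G = -1$ ($G = -4 + 3 = -1$)
$\left(G - \frac{11}{7}\right)^{2} = \left(-1 - \frac{11}{7}\right)^{2} = \left(- \frac{18}{7}\right)^{2} = \frac{324}{49}$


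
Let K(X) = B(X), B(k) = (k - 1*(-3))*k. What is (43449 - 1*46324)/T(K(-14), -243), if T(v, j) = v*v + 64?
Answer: -575/4756 ≈ -0.12090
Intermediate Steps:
B(k) = k*(3 + k) (B(k) = (k + 3)*k = (3 + k)*k = k*(3 + k))
K(X) = X*(3 + X)
T(v, j) = 64 + v**2 (T(v, j) = v**2 + 64 = 64 + v**2)
(43449 - 1*46324)/T(K(-14), -243) = (43449 - 1*46324)/(64 + (-14*(3 - 14))**2) = (43449 - 46324)/(64 + (-14*(-11))**2) = -2875/(64 + 154**2) = -2875/(64 + 23716) = -2875/23780 = -2875*1/23780 = -575/4756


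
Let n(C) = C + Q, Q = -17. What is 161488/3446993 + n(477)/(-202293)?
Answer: 31082275204/697302554949 ≈ 0.044575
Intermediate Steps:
n(C) = -17 + C (n(C) = C - 17 = -17 + C)
161488/3446993 + n(477)/(-202293) = 161488/3446993 + (-17 + 477)/(-202293) = 161488*(1/3446993) + 460*(-1/202293) = 161488/3446993 - 460/202293 = 31082275204/697302554949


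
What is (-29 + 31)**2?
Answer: 4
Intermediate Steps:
(-29 + 31)**2 = 2**2 = 4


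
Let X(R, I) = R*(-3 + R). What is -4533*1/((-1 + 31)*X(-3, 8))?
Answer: -1511/180 ≈ -8.3944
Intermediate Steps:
-4533*1/((-1 + 31)*X(-3, 8)) = -4533*(-1/(3*(-1 + 31)*(-3 - 3))) = -4533/(-3*(-6)*30) = -4533/(18*30) = -4533/540 = -4533*1/540 = -1511/180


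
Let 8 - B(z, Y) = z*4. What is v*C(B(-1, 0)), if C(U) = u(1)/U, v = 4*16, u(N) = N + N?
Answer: 32/3 ≈ 10.667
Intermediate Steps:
u(N) = 2*N
B(z, Y) = 8 - 4*z (B(z, Y) = 8 - z*4 = 8 - 4*z)
v = 64
C(U) = 2/U (C(U) = (2*1)/U = 2/U)
v*C(B(-1, 0)) = 64*(2/(8 - 4*(-1))) = 64*(2/(8 + 4)) = 64*(2/12) = 64*(2*(1/12)) = 64*(⅙) = 32/3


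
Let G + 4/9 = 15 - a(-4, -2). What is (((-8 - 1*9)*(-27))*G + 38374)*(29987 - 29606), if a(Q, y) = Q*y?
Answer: 15766923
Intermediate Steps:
G = 59/9 (G = -4/9 + (15 - (-4)*(-2)) = -4/9 + (15 - 1*8) = -4/9 + (15 - 8) = -4/9 + 7 = 59/9 ≈ 6.5556)
(((-8 - 1*9)*(-27))*G + 38374)*(29987 - 29606) = (((-8 - 1*9)*(-27))*(59/9) + 38374)*(29987 - 29606) = (((-8 - 9)*(-27))*(59/9) + 38374)*381 = (-17*(-27)*(59/9) + 38374)*381 = (459*(59/9) + 38374)*381 = (3009 + 38374)*381 = 41383*381 = 15766923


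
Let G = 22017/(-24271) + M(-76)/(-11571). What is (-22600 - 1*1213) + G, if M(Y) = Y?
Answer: -351994192976/14781039 ≈ -23814.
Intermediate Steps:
G = -13311269/14781039 (G = 22017/(-24271) - 76/(-11571) = 22017*(-1/24271) - 76*(-1/11571) = -22017/24271 + 4/609 = -13311269/14781039 ≈ -0.90056)
(-22600 - 1*1213) + G = (-22600 - 1*1213) - 13311269/14781039 = (-22600 - 1213) - 13311269/14781039 = -23813 - 13311269/14781039 = -351994192976/14781039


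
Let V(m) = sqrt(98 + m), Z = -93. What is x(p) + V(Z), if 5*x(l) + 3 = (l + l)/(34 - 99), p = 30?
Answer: -51/65 + sqrt(5) ≈ 1.4515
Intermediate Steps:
x(l) = -3/5 - 2*l/325 (x(l) = -3/5 + ((l + l)/(34 - 99))/5 = -3/5 + ((2*l)/(-65))/5 = -3/5 + ((2*l)*(-1/65))/5 = -3/5 + (-2*l/65)/5 = -3/5 - 2*l/325)
x(p) + V(Z) = (-3/5 - 2/325*30) + sqrt(98 - 93) = (-3/5 - 12/65) + sqrt(5) = -51/65 + sqrt(5)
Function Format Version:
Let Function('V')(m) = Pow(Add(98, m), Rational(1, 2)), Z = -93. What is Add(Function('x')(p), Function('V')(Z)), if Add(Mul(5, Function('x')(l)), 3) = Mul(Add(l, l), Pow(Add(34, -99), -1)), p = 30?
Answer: Add(Rational(-51, 65), Pow(5, Rational(1, 2))) ≈ 1.4515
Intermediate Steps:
Function('x')(l) = Add(Rational(-3, 5), Mul(Rational(-2, 325), l)) (Function('x')(l) = Add(Rational(-3, 5), Mul(Rational(1, 5), Mul(Add(l, l), Pow(Add(34, -99), -1)))) = Add(Rational(-3, 5), Mul(Rational(1, 5), Mul(Mul(2, l), Pow(-65, -1)))) = Add(Rational(-3, 5), Mul(Rational(1, 5), Mul(Mul(2, l), Rational(-1, 65)))) = Add(Rational(-3, 5), Mul(Rational(1, 5), Mul(Rational(-2, 65), l))) = Add(Rational(-3, 5), Mul(Rational(-2, 325), l)))
Add(Function('x')(p), Function('V')(Z)) = Add(Add(Rational(-3, 5), Mul(Rational(-2, 325), 30)), Pow(Add(98, -93), Rational(1, 2))) = Add(Add(Rational(-3, 5), Rational(-12, 65)), Pow(5, Rational(1, 2))) = Add(Rational(-51, 65), Pow(5, Rational(1, 2)))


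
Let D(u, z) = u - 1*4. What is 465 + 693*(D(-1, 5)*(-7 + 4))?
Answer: 10860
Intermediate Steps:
D(u, z) = -4 + u (D(u, z) = u - 4 = -4 + u)
465 + 693*(D(-1, 5)*(-7 + 4)) = 465 + 693*((-4 - 1)*(-7 + 4)) = 465 + 693*(-5*(-3)) = 465 + 693*15 = 465 + 10395 = 10860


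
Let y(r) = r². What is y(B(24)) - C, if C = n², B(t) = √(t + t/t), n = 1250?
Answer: -1562475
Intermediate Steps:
B(t) = √(1 + t) (B(t) = √(t + 1) = √(1 + t))
C = 1562500 (C = 1250² = 1562500)
y(B(24)) - C = (√(1 + 24))² - 1*1562500 = (√25)² - 1562500 = 5² - 1562500 = 25 - 1562500 = -1562475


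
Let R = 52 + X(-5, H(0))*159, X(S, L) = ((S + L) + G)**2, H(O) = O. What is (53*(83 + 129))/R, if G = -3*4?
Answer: 11236/46003 ≈ 0.24425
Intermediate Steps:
G = -12
X(S, L) = (-12 + L + S)**2 (X(S, L) = ((S + L) - 12)**2 = ((L + S) - 12)**2 = (-12 + L + S)**2)
R = 46003 (R = 52 + (-12 + 0 - 5)**2*159 = 52 + (-17)**2*159 = 52 + 289*159 = 52 + 45951 = 46003)
(53*(83 + 129))/R = (53*(83 + 129))/46003 = (53*212)*(1/46003) = 11236*(1/46003) = 11236/46003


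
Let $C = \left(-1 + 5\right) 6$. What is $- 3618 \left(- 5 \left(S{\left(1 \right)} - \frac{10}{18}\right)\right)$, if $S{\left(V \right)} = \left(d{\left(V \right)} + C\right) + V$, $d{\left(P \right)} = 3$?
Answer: $496470$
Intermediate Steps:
$C = 24$ ($C = 4 \cdot 6 = 24$)
$S{\left(V \right)} = 27 + V$ ($S{\left(V \right)} = \left(3 + 24\right) + V = 27 + V$)
$- 3618 \left(- 5 \left(S{\left(1 \right)} - \frac{10}{18}\right)\right) = - 3618 \left(- 5 \left(\left(27 + 1\right) - \frac{10}{18}\right)\right) = - 3618 \left(- 5 \left(28 - \frac{5}{9}\right)\right) = - 3618 \left(\left(-5\right) \frac{247}{9}\right) = \left(-3618\right) \left(- \frac{1235}{9}\right) = 496470$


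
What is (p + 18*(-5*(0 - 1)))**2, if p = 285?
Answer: 140625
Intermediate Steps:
(p + 18*(-5*(0 - 1)))**2 = (285 + 18*(-5*(0 - 1)))**2 = (285 + 18*(-5*(-1)))**2 = (285 + 18*5)**2 = (285 + 90)**2 = 375**2 = 140625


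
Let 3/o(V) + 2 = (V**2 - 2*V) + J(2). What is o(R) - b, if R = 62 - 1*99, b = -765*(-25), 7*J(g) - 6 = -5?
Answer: -192932979/10088 ≈ -19125.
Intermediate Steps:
J(g) = 1/7 (J(g) = 6/7 + (1/7)*(-5) = 6/7 - 5/7 = 1/7)
b = 19125
R = -37 (R = 62 - 99 = -37)
o(V) = 3/(-13/7 + V**2 - 2*V) (o(V) = 3/(-2 + ((V**2 - 2*V) + 1/7)) = 3/(-2 + (1/7 + V**2 - 2*V)) = 3/(-13/7 + V**2 - 2*V))
o(R) - b = 21/(-13 - 14*(-37) + 7*(-37)**2) - 1*19125 = 21/(-13 + 518 + 7*1369) - 19125 = 21/(-13 + 518 + 9583) - 19125 = 21/10088 - 19125 = -192932979/10088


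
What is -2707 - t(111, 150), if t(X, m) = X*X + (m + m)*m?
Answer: -60028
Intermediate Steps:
t(X, m) = X**2 + 2*m**2 (t(X, m) = X**2 + (2*m)*m = X**2 + 2*m**2)
-2707 - t(111, 150) = -2707 - (111**2 + 2*150**2) = -2707 - (12321 + 2*22500) = -2707 - (12321 + 45000) = -2707 - 1*57321 = -2707 - 57321 = -60028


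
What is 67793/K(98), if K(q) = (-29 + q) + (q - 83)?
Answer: 67793/84 ≈ 807.06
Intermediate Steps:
K(q) = -112 + 2*q (K(q) = (-29 + q) + (-83 + q) = -112 + 2*q)
67793/K(98) = 67793/(-112 + 2*98) = 67793/(-112 + 196) = 67793/84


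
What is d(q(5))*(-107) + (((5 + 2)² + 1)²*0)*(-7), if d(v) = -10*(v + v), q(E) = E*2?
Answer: 21400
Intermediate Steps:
q(E) = 2*E
d(v) = -20*v
d(q(5))*(-107) + (((5 + 2)² + 1)²*0)*(-7) = -40*5*(-107) + (((5 + 2)² + 1)²*0)*(-7) = -20*10*(-107) + ((7² + 1)²*0)*(-7) = -200*(-107) + ((49 + 1)²*0)*(-7) = 21400 + (50²*0)*(-7) = 21400 + (2500*0)*(-7) = 21400 + 0*(-7) = 21400 + 0 = 21400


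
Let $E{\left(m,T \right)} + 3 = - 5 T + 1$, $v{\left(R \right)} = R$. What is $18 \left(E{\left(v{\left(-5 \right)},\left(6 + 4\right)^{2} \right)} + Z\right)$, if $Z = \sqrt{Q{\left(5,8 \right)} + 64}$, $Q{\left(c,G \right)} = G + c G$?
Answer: $-9036 + 72 \sqrt{7} \approx -8845.5$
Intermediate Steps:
$Q{\left(c,G \right)} = G + G c$
$E{\left(m,T \right)} = -2 - 5 T$ ($E{\left(m,T \right)} = -3 - \left(-1 + 5 T\right) = -2 - 5 T$)
$Z = 4 \sqrt{7}$ ($Z = \sqrt{8 \left(1 + 5\right) + 64} = \sqrt{8 \cdot 6 + 64} = \sqrt{48 + 64} = \sqrt{112} = 4 \sqrt{7} \approx 10.583$)
$18 \left(E{\left(v{\left(-5 \right)},\left(6 + 4\right)^{2} \right)} + Z\right) = 18 \left(\left(-2 - 5 \left(6 + 4\right)^{2}\right) + 4 \sqrt{7}\right) = 18 \left(\left(-2 - 5 \cdot 10^{2}\right) + 4 \sqrt{7}\right) = 18 \left(\left(-2 - 500\right) + 4 \sqrt{7}\right) = 18 \left(-502 + 4 \sqrt{7}\right) = -9036 + 72 \sqrt{7}$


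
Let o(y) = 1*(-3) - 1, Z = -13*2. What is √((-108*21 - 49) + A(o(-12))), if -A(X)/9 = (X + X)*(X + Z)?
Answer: 11*I*√37 ≈ 66.91*I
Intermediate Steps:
Z = -26
o(y) = -4 (o(y) = -3 - 1 = -4)
A(X) = -18*X*(-26 + X) (A(X) = -9*(X + X)*(X - 26) = -9*2*X*(-26 + X) = -18*X*(-26 + X))
√((-108*21 - 49) + A(o(-12))) = √((-108*21 - 49) + 18*(-4)*(26 - 1*(-4))) = √((-2268 - 49) + 18*(-4)*(26 + 4)) = √(-2317 + 18*(-4)*30) = √(-2317 - 2160) = √(-4477) = 11*I*√37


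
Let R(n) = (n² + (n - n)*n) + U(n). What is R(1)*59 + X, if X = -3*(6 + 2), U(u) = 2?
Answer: 153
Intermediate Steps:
X = -24 (X = -3*8 = -24)
R(n) = 2 + n² (R(n) = (n² + (n - n)*n) + 2 = (n² + 0*n) + 2 = (n² + 0) + 2 = n² + 2 = 2 + n²)
R(1)*59 + X = (2 + 1²)*59 - 24 = (2 + 1)*59 - 24 = 3*59 - 24 = 177 - 24 = 153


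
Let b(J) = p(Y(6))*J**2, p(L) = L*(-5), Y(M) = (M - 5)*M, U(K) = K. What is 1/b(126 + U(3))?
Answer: -1/499230 ≈ -2.0031e-6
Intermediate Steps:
Y(M) = M*(-5 + M) (Y(M) = (-5 + M)*M = M*(-5 + M))
p(L) = -5*L
b(J) = -30*J**2 (b(J) = (-30*(-5 + 6))*J**2 = (-30)*J**2 = (-5*6)*J**2 = -30*J**2)
1/b(126 + U(3)) = 1/(-30*(126 + 3)**2) = 1/(-30*129**2) = 1/(-30*16641) = 1/(-499230) = -1/499230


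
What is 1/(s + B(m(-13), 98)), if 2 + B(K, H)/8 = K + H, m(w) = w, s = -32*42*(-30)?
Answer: 1/40984 ≈ 2.4400e-5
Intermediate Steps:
s = 40320 (s = -1344*(-30) = 40320)
B(K, H) = -16 + 8*H + 8*K (B(K, H) = -16 + 8*(K + H) = -16 + 8*(H + K) = -16 + (8*H + 8*K) = -16 + 8*H + 8*K)
1/(s + B(m(-13), 98)) = 1/(40320 + (-16 + 8*98 + 8*(-13))) = 1/(40320 + (-16 + 784 - 104)) = 1/(40320 + 664) = 1/40984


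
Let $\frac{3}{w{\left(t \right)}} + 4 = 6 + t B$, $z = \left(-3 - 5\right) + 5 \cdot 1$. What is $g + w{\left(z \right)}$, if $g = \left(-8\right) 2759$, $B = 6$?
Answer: $- \frac{353155}{16} \approx -22072.0$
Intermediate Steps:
$z = -3$ ($z = -8 + 5 = -3$)
$w{\left(t \right)} = \frac{3}{2 + 6 t}$ ($w{\left(t \right)} = \frac{3}{-4 + \left(6 + t 6\right)} = \frac{3}{-4 + \left(6 + 6 t\right)} = \frac{3}{2 + 6 t}$)
$g = -22072$
$g + w{\left(z \right)} = -22072 + \frac{3}{2 \left(1 + 3 \left(-3\right)\right)} = -22072 + \frac{3}{2 \left(1 - 9\right)} = -22072 + \frac{3}{2 \left(-8\right)} = -22072 + \frac{3}{2} \left(- \frac{1}{8}\right) = -22072 - \frac{3}{16} = - \frac{353155}{16}$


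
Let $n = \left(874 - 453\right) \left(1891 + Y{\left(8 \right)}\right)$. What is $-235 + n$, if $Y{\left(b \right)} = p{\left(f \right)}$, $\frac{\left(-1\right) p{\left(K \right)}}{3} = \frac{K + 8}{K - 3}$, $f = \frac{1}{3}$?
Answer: $\frac{6398583}{8} \approx 7.9982 \cdot 10^{5}$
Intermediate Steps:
$f = \frac{1}{3} \approx 0.33333$
$p{\left(K \right)} = - \frac{3 \left(8 + K\right)}{-3 + K}$ ($p{\left(K \right)} = - 3 \frac{K + 8}{K - 3} = - 3 \frac{8 + K}{-3 + K} = - \frac{3 \left(8 + K\right)}{-3 + K}$)
$Y{\left(b \right)} = \frac{75}{8}$ ($Y{\left(b \right)} = \frac{3 \left(-8 - \frac{1}{3}\right)}{-3 + \frac{1}{3}} = \frac{3 \left(-8 - \frac{1}{3}\right)}{- \frac{8}{3}} = 3 \left(- \frac{3}{8}\right) \left(- \frac{25}{3}\right) = \frac{75}{8}$)
$n = \frac{6400463}{8}$ ($n = \left(874 - 453\right) \left(1891 + \frac{75}{8}\right) = 421 \cdot \frac{15203}{8} = \frac{6400463}{8} \approx 8.0006 \cdot 10^{5}$)
$-235 + n = -235 + \frac{6400463}{8} = \frac{6398583}{8}$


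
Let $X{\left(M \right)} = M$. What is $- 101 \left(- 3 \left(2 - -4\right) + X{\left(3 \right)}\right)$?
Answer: $1515$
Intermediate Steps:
$- 101 \left(- 3 \left(2 - -4\right) + X{\left(3 \right)}\right) = - 101 \left(- 3 \left(2 - -4\right) + 3\right) = - 101 \left(- 3 \left(2 + 4\right) + 3\right) = - 101 \left(\left(-3\right) 6 + 3\right) = - 101 \left(-18 + 3\right) = \left(-101\right) \left(-15\right) = 1515$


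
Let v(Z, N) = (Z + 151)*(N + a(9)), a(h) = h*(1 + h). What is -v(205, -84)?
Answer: -2136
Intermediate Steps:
v(Z, N) = (90 + N)*(151 + Z) (v(Z, N) = (Z + 151)*(N + 9*(1 + 9)) = (151 + Z)*(N + 9*10) = (151 + Z)*(N + 90) = (151 + Z)*(90 + N) = (90 + N)*(151 + Z))
-v(205, -84) = -(13590 + 90*205 + 151*(-84) - 84*205) = -(13590 + 18450 - 12684 - 17220) = -1*2136 = -2136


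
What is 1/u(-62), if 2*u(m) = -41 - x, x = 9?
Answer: -1/25 ≈ -0.040000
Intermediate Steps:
u(m) = -25 (u(m) = (-41 - 1*9)/2 = (-41 - 9)/2 = (½)*(-50) = -25)
1/u(-62) = 1/(-25) = -1/25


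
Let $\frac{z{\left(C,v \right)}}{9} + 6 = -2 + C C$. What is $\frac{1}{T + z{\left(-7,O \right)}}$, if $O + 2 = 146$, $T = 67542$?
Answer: $\frac{1}{67911} \approx 1.4725 \cdot 10^{-5}$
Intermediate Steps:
$O = 144$ ($O = -2 + 146 = 144$)
$z{\left(C,v \right)} = -72 + 9 C^{2}$ ($z{\left(C,v \right)} = -54 + 9 \left(-2 + C C\right) = -54 + 9 \left(-2 + C^{2}\right) = -54 + \left(-18 + 9 C^{2}\right) = -72 + 9 C^{2}$)
$\frac{1}{T + z{\left(-7,O \right)}} = \frac{1}{67542 - \left(72 - 9 \left(-7\right)^{2}\right)} = \frac{1}{67542 + \left(-72 + 9 \cdot 49\right)} = \frac{1}{67542 + \left(-72 + 441\right)} = \frac{1}{67542 + 369} = \frac{1}{67911}$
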